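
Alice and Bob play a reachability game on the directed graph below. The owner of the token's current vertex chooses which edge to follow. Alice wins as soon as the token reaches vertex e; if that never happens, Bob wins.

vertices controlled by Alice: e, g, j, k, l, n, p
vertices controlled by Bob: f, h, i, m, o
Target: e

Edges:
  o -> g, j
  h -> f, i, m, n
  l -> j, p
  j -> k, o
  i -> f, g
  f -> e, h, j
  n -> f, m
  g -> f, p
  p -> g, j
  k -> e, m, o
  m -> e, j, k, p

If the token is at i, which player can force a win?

Bob

A0 = {e}
A1: add {k} — k (Alice) has k→e.
A2: add {j} — j (Alice) has j→k.
A3: add {l, p} — l (Alice) has l→j; p (Alice) has p→j.
A4: add {g, m} — g (Alice) has g→p; m (Bob): all of {e, j, k, p} already in.
A5: add {n, o} — n (Alice) has n→m; o (Bob): all of {g, j} already in.
A6 = A5; e.g. f (Bob) can still go to h. Fixed point.
i never enters the attractor, so Bob can avoid the target forever.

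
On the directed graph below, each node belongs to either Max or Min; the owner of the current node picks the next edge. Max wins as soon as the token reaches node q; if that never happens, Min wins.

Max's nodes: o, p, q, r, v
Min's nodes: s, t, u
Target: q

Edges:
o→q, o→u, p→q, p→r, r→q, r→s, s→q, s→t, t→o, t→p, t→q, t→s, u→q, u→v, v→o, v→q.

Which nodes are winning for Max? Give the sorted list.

o, p, q, r, u, v

A0 = {q}
A1: add {o, p, r, v} — o (Max) has o→q; p (Max) has p→q; r (Max) has r→q; v (Max) has v→q.
A2: add {u} — u (Min): all of {q, v} already in.
A3 = A2; e.g. s (Min) can still go to t. Fixed point.
Max's winning region = {o, p, q, r, u, v}.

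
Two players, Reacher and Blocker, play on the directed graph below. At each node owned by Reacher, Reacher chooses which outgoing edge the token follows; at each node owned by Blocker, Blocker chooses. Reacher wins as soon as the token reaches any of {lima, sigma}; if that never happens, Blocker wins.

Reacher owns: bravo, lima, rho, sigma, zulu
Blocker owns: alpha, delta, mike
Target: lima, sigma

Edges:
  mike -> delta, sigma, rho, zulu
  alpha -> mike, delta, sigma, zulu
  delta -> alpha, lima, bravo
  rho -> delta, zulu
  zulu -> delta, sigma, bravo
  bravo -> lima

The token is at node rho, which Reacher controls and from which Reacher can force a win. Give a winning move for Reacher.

A0 = {lima, sigma}
A1: add {bravo, zulu} — zulu (Reacher) has zulu→sigma; bravo (Reacher) has bravo→lima.
A2: add {rho} — rho (Reacher) has rho→zulu.
A3 = A2; e.g. mike (Blocker) can still go to delta. Fixed point.
From rho, successor zulu is in the attractor (rank 1); the other successor delta is not.

zulu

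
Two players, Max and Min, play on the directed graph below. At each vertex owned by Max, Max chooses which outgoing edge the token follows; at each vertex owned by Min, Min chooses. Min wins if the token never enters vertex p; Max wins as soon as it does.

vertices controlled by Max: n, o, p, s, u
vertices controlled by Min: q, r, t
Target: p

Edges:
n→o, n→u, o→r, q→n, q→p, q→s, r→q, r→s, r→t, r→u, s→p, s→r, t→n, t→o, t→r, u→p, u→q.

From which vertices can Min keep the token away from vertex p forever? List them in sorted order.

o, r, t

A0 = {p}
A1: add {s, u} — s (Max) has s→p; u (Max) has u→p.
A2: add {n} — n (Max) has n→u.
A3: add {q} — q (Min): all of {n, p, s} already in.
A4 = A3; e.g. o (Max) has no edge into A3. Fixed point.
Max's attractor = {n, p, q, s, u}; Min avoids the target exactly from the complement.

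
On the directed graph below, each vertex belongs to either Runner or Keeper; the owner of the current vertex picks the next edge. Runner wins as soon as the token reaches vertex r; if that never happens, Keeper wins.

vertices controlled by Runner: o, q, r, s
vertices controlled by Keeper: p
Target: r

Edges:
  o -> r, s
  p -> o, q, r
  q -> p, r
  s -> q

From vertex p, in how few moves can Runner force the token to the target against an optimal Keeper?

2

A0 = {r}
A1: add {o, q} — o (Runner) has o→r; q (Runner) has q→r.
A2: add {p, s} — p (Keeper): all of {o, q, r} already in; s (Runner) has s→q.
A2 = all vertices. Fixed point.
p enters the attractor at level 2, so Runner can force the target in 2 moves from there.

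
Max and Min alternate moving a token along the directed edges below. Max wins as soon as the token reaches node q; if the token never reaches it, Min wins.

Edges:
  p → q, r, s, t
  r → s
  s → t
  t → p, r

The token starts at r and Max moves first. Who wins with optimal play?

Min

Track states (vertex, player-to-move).
A0 = {(q,Max), (q,Min)}
A1: add {(p,Max)}.
A2 = A1; e.g. (p,Min) stays out. (r,Max) never enters ⇒ Min avoids the target.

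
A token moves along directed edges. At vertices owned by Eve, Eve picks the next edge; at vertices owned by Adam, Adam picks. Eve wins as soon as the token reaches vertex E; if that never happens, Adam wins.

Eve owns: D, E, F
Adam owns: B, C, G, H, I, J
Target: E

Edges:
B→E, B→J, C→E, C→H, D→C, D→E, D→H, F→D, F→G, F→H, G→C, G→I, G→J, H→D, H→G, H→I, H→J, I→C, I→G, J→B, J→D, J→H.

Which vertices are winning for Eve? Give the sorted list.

A0 = {E}
A1: add {D} — D (Eve) has D→E.
A2: add {F} — F (Eve) has F→D.
A3 = A2; e.g. B (Adam) can still go to J. Fixed point.
Eve's winning region = {D, E, F}.

D, E, F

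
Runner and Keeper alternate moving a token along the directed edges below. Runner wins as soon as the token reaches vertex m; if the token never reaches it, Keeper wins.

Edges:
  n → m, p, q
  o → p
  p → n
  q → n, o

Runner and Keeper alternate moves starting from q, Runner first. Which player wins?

Track states (vertex, player-to-move).
A0 = {(m,Runner), (m,Keeper)}
A1: add {(n,Runner)}.
A2: add {(p,Keeper)}.
A3: add {(o,Runner)}.
A4: add {(q,Keeper)}.
A5 = A4; e.g. (n,Keeper) stays out. (q,Runner) never enters ⇒ Keeper avoids the target.

Keeper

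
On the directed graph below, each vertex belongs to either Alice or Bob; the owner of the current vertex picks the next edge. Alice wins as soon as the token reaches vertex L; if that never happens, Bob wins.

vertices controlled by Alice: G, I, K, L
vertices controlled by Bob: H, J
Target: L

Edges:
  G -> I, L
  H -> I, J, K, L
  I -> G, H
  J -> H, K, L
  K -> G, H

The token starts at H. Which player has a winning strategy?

A0 = {L}
A1: add {G} — G (Alice) has G→L.
A2: add {I, K} — I (Alice) has I→G; K (Alice) has K→G.
A3 = A2; e.g. H (Bob) can still go to J. Fixed point.
H never enters the attractor, so Bob can avoid the target forever.

Bob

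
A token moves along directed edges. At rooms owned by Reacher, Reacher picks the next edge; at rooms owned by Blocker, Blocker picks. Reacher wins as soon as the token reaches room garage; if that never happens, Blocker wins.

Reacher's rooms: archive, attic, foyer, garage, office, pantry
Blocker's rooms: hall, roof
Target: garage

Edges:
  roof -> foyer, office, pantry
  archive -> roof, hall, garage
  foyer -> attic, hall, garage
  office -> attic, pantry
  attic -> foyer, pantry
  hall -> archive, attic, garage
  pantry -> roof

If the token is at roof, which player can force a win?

Blocker

A0 = {garage}
A1: add {archive, foyer} — archive (Reacher) has archive→garage; foyer (Reacher) has foyer→garage.
A2: add {attic} — attic (Reacher) has attic→foyer.
A3: add {hall, office} — office (Reacher) has office→attic; hall (Blocker): all of {archive, attic, garage} already in.
A4 = A3; e.g. roof (Blocker) can still go to pantry. Fixed point.
roof never enters the attractor, so Blocker can avoid the target forever.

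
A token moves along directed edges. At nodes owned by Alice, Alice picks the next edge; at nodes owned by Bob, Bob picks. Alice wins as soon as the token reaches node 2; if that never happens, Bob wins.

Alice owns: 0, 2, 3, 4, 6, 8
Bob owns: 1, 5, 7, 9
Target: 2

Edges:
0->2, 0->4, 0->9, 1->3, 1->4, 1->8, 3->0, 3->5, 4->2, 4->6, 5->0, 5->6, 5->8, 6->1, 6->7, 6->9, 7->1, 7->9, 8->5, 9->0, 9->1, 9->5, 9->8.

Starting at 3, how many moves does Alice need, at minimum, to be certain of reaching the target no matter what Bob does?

2

A0 = {2}
A1: add {0, 4} — 0 (Alice) has 0→2; 4 (Alice) has 4→2.
A2: add {3} — 3 (Alice) has 3→0.
A3 = A2; e.g. 1 (Bob) can still go to 8. Fixed point.
3 enters the attractor at level 2, so Alice can force the target in 2 moves from there.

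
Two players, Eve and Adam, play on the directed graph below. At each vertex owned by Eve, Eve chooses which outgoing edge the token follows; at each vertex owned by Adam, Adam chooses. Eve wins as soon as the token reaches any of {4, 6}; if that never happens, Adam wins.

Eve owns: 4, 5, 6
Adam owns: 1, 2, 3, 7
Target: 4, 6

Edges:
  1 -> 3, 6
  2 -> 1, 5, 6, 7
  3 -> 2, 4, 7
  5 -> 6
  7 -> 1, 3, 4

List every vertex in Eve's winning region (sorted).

A0 = {4, 6}
A1: add {5} — 5 (Eve) has 5→6.
A2 = A1; e.g. 1 (Adam) can still go to 3. Fixed point.
Eve's winning region = {4, 5, 6}.

4, 5, 6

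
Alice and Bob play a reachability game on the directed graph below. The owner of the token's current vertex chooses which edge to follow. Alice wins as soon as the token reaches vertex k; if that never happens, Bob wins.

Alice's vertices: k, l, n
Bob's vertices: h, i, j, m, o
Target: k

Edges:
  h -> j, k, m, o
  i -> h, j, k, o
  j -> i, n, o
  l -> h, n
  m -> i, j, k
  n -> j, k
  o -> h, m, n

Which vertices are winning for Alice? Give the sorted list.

A0 = {k}
A1: add {n} — n (Alice) has n→k.
A2: add {l} — l (Alice) has l→n.
A3 = A2; e.g. h (Bob) can still go to j. Fixed point.
Alice's winning region = {k, l, n}.

k, l, n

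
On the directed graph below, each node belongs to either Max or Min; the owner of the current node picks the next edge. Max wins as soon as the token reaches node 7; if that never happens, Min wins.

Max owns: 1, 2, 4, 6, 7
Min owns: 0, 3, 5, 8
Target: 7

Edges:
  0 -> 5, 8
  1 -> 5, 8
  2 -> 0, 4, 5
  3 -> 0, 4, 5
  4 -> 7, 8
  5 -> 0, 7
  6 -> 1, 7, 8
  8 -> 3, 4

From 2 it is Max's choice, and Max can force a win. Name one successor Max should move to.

4

A0 = {7}
A1: add {4, 6} — 4 (Max) has 4→7; 6 (Max) has 6→7.
A2: add {2} — 2 (Max) has 2→4.
A3 = A2; e.g. 0 (Min) can still go to 5. Fixed point.
From 2, successor 4 is in the attractor (rank 1); the other successors 0, 5 are not.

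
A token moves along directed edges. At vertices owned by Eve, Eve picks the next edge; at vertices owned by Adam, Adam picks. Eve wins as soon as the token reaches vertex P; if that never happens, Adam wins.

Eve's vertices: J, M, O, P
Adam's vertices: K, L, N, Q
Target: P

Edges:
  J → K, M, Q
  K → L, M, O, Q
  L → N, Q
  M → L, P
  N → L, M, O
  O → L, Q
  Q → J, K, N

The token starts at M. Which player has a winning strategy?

Eve

A0 = {P}
A1: add {M} — M (Eve) has M→P.
M ∈ A1, so Eve can force the target.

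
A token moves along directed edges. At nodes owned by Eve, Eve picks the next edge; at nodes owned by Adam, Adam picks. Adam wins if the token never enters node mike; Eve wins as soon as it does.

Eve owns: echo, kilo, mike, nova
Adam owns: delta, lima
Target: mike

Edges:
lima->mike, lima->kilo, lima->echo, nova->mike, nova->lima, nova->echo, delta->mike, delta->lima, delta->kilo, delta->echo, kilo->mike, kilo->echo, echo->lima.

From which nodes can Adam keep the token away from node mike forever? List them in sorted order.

delta, echo, lima

A0 = {mike}
A1: add {kilo, nova} — nova (Eve) has nova→mike; kilo (Eve) has kilo→mike.
A2 = A1; e.g. lima (Adam) can still go to echo. Fixed point.
Eve's attractor = {kilo, mike, nova}; Adam avoids the target exactly from the complement.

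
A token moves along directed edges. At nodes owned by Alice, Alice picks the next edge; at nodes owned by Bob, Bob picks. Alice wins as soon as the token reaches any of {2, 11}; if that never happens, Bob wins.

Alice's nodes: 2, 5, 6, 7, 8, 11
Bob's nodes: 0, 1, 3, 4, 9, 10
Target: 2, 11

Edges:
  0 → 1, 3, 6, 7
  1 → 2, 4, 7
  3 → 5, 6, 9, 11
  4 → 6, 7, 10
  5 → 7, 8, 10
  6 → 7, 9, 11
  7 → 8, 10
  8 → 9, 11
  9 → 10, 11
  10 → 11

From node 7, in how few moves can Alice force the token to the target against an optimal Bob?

2

A0 = {2, 11}
A1: add {6, 8, 10} — 6 (Alice) has 6→11; 8 (Alice) has 8→11; 10 (Bob): all of {11} already in.
A2: add {5, 7, 9} — 5 (Alice) has 5→8; 7 (Alice) has 7→8; 9 (Bob): all of {10, 11} already in.
7 enters the attractor at level 2, so Alice can force the target in 2 moves from there.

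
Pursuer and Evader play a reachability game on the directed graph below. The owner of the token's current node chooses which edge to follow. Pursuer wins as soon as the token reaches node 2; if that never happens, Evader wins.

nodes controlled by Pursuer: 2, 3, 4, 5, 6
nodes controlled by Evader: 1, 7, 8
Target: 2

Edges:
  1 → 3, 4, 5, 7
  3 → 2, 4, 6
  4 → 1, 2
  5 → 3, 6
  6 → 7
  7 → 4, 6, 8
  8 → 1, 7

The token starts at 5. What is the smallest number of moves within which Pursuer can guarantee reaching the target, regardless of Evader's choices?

A0 = {2}
A1: add {3, 4} — 3 (Pursuer) has 3→2; 4 (Pursuer) has 4→2.
A2: add {5} — 5 (Pursuer) has 5→3.
A3 = A2; e.g. 1 (Evader) can still go to 7. Fixed point.
5 enters the attractor at level 2, so Pursuer can force the target in 2 moves from there.

2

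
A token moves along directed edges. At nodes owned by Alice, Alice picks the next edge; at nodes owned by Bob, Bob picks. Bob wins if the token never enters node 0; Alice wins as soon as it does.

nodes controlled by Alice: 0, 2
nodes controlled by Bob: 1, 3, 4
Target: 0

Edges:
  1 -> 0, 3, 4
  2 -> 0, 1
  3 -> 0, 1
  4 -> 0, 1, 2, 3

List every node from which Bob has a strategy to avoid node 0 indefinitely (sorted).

1, 3, 4

A0 = {0}
A1: add {2} — 2 (Alice) has 2→0.
A2 = A1; e.g. 1 (Bob) can still go to 3. Fixed point.
Alice's attractor = {0, 2}; Bob avoids the target exactly from the complement.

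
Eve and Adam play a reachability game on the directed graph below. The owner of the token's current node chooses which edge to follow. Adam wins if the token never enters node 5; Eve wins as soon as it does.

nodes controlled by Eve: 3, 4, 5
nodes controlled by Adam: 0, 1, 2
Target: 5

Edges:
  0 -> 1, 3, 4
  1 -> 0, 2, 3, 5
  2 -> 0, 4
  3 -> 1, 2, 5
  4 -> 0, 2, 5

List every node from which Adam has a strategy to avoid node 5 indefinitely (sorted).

0, 1, 2

A0 = {5}
A1: add {3, 4} — 3 (Eve) has 3→5; 4 (Eve) has 4→5.
A2 = A1; e.g. 0 (Adam) can still go to 1. Fixed point.
Eve's attractor = {3, 4, 5}; Adam avoids the target exactly from the complement.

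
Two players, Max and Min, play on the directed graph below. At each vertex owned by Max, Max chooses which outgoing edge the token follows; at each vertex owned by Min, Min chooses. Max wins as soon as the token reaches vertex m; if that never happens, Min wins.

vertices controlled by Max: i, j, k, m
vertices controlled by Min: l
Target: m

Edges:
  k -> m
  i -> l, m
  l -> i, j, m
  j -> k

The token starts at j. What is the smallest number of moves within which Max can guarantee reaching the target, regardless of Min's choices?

A0 = {m}
A1: add {i, k} — i (Max) has i→m; k (Max) has k→m.
A2: add {j} — j (Max) has j→k.
j enters the attractor at level 2, so Max can force the target in 2 moves from there.

2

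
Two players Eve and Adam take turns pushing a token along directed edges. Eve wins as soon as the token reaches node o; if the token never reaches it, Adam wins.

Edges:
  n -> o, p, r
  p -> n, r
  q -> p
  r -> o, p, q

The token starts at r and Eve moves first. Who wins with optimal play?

Eve

Track states (vertex, player-to-move).
A0 = {(o,Eve), (o,Adam)}
A1: add {(n,Eve), (r,Eve)}.
(r,Eve) ∈ A1 ⇒ Eve forces the target.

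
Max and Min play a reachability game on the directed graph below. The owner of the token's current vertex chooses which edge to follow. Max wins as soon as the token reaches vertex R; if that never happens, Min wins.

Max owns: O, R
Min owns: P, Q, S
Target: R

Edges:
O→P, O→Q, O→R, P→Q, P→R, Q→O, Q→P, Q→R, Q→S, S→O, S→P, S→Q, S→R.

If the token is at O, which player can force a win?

Max

A0 = {R}
A1: add {O} — O (Max) has O→R.
A2 = A1; e.g. P (Min) can still go to Q. Fixed point.
O ∈ A1, so Max can force the target.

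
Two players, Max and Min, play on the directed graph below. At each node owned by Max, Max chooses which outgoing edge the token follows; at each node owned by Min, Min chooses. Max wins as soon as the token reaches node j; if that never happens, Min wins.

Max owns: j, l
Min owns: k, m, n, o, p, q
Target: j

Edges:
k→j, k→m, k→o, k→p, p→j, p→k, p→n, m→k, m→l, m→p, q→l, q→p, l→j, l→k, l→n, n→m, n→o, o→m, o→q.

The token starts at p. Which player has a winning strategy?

Min

A0 = {j}
A1: add {l} — l (Max) has l→j.
A2 = A1; e.g. k (Min) can still go to m. Fixed point.
p never enters the attractor, so Min can avoid the target forever.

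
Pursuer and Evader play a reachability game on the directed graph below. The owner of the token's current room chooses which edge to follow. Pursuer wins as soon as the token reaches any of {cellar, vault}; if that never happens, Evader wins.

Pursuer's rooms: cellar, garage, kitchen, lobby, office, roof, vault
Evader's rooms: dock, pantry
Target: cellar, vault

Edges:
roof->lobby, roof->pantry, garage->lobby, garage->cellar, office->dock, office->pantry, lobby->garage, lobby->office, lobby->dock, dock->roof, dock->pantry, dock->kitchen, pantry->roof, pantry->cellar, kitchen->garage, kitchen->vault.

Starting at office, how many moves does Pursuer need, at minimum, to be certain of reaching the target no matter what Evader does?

A0 = {cellar, vault}
A1: add {garage, kitchen} — garage (Pursuer) has garage→cellar; kitchen (Pursuer) has kitchen→vault.
A2: add {lobby} — lobby (Pursuer) has lobby→garage.
A3: add {roof} — roof (Pursuer) has roof→lobby.
A4: add {pantry} — pantry (Evader): all of {roof, cellar} already in.
A5: add {dock, office} — office (Pursuer) has office→pantry; dock (Evader): all of {roof, pantry, kitchen} already in.
A5 = all vertices. Fixed point.
office enters the attractor at level 5, so Pursuer can force the target in 5 moves from there.

5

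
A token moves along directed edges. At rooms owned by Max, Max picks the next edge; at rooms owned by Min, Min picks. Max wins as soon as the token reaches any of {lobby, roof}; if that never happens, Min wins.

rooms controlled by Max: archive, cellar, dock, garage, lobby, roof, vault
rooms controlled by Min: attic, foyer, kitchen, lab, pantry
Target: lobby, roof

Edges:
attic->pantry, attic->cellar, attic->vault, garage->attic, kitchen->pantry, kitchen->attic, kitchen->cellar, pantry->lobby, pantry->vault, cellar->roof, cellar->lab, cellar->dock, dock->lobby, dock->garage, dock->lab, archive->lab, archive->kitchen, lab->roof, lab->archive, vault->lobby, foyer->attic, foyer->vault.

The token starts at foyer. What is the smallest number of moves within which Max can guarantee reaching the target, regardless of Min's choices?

A0 = {lobby, roof}
A1: add {cellar, dock, vault} — cellar (Max) has cellar→roof; vault (Max) has vault→lobby; dock (Max) has dock→lobby.
A2: add {pantry} — pantry (Min): all of {lobby, vault} already in.
A3: add {attic} — attic (Min): all of {pantry, cellar, vault} already in.
A4: add {foyer, garage, kitchen} — foyer (Min): all of {attic, vault} already in; garage (Max) has garage→attic; kitchen (Min): all of {pantry, attic, cellar} already in.
foyer enters the attractor at level 4, so Max can force the target in 4 moves from there.

4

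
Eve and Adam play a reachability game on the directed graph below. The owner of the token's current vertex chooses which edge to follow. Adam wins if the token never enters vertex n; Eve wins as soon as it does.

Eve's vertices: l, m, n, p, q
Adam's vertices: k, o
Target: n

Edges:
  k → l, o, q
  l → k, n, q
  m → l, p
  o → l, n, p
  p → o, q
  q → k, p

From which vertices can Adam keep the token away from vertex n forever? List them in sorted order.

k, o, p, q

A0 = {n}
A1: add {l} — l (Eve) has l→n.
A2: add {m} — m (Eve) has m→l.
A3 = A2; e.g. k (Adam) can still go to o. Fixed point.
Eve's attractor = {l, m, n}; Adam avoids the target exactly from the complement.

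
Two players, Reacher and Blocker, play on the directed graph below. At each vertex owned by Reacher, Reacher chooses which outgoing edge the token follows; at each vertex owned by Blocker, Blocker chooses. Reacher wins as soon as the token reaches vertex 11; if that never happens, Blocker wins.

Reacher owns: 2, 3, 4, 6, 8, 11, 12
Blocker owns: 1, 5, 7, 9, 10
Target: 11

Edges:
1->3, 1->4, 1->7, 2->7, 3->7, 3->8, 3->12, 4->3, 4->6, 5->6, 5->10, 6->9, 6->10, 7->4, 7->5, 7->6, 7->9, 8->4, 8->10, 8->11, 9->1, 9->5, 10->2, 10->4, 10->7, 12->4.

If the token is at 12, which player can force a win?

Reacher

A0 = {11}
A1: add {8} — 8 (Reacher) has 8→11.
A2: add {3} — 3 (Reacher) has 3→8.
A3: add {4} — 4 (Reacher) has 4→3.
A4: add {12} — 12 (Reacher) has 12→4.
A5 = A4; e.g. 1 (Blocker) can still go to 7. Fixed point.
12 ∈ A4, so Reacher can force the target.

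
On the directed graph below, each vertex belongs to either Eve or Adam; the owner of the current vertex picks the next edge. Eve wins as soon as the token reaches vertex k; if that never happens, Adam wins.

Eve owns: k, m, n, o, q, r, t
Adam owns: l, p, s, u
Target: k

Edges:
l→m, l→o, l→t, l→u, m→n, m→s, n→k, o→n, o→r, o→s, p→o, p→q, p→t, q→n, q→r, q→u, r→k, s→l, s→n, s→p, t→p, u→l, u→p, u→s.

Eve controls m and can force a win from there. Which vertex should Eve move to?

A0 = {k}
A1: add {n, r} — n (Eve) has n→k; r (Eve) has r→k.
A2: add {m, o, q} — m (Eve) has m→n; o (Eve) has o→n; q (Eve) has q→n.
A3 = A2; e.g. l (Adam) can still go to t. Fixed point.
From m, successor n is in the attractor (rank 1); the other successor s is not.

n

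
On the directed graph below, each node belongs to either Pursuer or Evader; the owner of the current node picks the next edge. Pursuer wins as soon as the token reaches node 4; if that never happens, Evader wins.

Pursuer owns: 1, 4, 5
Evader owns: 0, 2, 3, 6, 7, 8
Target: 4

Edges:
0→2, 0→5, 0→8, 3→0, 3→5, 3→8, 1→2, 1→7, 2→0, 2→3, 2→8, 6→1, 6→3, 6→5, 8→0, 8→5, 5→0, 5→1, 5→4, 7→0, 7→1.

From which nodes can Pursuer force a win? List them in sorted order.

4, 5

A0 = {4}
A1: add {5} — 5 (Pursuer) has 5→4.
A2 = A1; e.g. 0 (Evader) can still go to 2. Fixed point.
Pursuer's winning region = {4, 5}.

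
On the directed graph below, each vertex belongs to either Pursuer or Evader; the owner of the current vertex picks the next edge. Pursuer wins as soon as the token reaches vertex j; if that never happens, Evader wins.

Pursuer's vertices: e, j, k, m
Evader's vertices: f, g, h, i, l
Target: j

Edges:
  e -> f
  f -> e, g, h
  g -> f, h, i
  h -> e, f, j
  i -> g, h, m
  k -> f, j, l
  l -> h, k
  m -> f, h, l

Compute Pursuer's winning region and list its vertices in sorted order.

j, k

A0 = {j}
A1: add {k} — k (Pursuer) has k→j.
A2 = A1; e.g. e (Pursuer) has no edge into A1. Fixed point.
Pursuer's winning region = {j, k}.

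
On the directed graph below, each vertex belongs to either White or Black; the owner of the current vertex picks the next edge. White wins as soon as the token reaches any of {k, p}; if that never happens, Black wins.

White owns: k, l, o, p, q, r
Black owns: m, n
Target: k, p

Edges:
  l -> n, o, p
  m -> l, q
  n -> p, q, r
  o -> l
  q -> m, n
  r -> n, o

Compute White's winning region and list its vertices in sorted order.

A0 = {k, p}
A1: add {l} — l (White) has l→p.
A2: add {o} — o (White) has o→l.
A3: add {r} — r (White) has r→o.
A4 = A3; e.g. m (Black) can still go to q. Fixed point.
White's winning region = {k, l, o, p, r}.

k, l, o, p, r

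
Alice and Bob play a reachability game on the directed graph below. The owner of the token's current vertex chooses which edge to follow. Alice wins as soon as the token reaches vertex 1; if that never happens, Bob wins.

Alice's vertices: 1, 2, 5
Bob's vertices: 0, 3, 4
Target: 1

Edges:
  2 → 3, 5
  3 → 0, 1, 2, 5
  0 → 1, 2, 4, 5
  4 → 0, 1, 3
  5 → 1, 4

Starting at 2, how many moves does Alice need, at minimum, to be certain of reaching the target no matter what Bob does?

A0 = {1}
A1: add {5} — 5 (Alice) has 5→1.
A2: add {2} — 2 (Alice) has 2→5.
A3 = A2; e.g. 0 (Bob) can still go to 4. Fixed point.
2 enters the attractor at level 2, so Alice can force the target in 2 moves from there.

2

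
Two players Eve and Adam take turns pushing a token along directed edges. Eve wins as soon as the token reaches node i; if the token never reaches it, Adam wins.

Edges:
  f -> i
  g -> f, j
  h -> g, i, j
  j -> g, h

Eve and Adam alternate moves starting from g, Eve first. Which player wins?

Track states (vertex, player-to-move).
A0 = {(i,Eve), (i,Adam)}
A1: add {(f,Eve), (f,Adam), (h,Eve)}.
A2: add {(g,Eve)}.
(g,Eve) ∈ A2 ⇒ Eve forces the target.

Eve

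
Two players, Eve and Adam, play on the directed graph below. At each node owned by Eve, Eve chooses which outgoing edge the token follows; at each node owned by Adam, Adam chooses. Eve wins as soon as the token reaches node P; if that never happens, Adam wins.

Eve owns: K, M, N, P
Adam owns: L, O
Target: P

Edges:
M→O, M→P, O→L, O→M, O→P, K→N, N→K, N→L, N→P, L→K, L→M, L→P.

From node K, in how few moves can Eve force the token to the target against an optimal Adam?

A0 = {P}
A1: add {M, N} — M (Eve) has M→P; N (Eve) has N→P.
A2: add {K} — K (Eve) has K→N.
K enters the attractor at level 2, so Eve can force the target in 2 moves from there.

2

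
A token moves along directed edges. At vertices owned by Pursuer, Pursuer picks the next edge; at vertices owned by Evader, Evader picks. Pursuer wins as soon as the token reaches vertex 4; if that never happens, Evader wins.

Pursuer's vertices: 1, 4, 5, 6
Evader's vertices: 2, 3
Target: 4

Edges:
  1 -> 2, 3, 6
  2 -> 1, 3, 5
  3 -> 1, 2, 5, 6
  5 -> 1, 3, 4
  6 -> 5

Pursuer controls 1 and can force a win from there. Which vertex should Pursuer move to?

6

A0 = {4}
A1: add {5} — 5 (Pursuer) has 5→4.
A2: add {6} — 6 (Pursuer) has 6→5.
A3: add {1} — 1 (Pursuer) has 1→6.
A4 = A3; e.g. 2 (Evader) can still go to 3. Fixed point.
From 1, successor 6 is in the attractor (rank 2); the other successors 2, 3 are not.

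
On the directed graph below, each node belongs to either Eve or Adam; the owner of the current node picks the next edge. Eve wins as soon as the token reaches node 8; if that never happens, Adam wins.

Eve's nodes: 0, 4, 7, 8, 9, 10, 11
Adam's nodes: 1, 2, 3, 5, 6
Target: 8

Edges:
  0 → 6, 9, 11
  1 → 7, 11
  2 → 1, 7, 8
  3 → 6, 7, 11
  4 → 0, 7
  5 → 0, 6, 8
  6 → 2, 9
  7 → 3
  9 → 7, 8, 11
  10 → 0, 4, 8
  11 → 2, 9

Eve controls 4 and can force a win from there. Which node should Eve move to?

A0 = {8}
A1: add {9, 10} — 9 (Eve) has 9→8; 10 (Eve) has 10→8.
A2: add {0, 11} — 0 (Eve) has 0→9; 11 (Eve) has 11→9.
A3: add {4} — 4 (Eve) has 4→0.
A4 = A3; e.g. 1 (Adam) can still go to 7. Fixed point.
From 4, successor 0 is in the attractor (rank 2); the other successor 7 is not.

0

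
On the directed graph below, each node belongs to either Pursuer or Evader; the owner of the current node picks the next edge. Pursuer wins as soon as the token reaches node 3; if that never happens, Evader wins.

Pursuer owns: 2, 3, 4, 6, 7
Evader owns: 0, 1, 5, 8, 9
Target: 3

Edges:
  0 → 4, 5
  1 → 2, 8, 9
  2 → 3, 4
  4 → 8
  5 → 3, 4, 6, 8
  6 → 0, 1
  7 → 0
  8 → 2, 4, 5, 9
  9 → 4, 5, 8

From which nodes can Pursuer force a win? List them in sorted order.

2, 3

A0 = {3}
A1: add {2} — 2 (Pursuer) has 2→3.
A2 = A1; e.g. 0 (Evader) can still go to 4. Fixed point.
Pursuer's winning region = {2, 3}.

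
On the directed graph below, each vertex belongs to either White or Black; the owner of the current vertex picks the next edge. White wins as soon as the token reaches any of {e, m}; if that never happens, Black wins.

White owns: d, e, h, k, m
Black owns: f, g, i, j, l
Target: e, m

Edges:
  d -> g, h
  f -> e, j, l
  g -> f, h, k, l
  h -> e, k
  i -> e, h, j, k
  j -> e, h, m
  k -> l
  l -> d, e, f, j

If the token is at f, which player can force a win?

Black

A0 = {e, m}
A1: add {h} — h (White) has h→e.
A2: add {d, j} — d (White) has d→h; j (Black): all of {e, h, m} already in.
A3 = A2; e.g. f (Black) can still go to l. Fixed point.
f never enters the attractor, so Black can avoid the target forever.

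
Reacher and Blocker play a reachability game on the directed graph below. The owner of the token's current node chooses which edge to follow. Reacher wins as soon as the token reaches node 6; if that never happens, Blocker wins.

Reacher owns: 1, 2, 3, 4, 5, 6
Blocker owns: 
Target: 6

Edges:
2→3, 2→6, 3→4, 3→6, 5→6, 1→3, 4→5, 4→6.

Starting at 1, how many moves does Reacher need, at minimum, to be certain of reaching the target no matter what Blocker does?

A0 = {6}
A1: add {2, 3, 4, 5} — 2 (Reacher) has 2→6; 3 (Reacher) has 3→6; 4 (Reacher) has 4→6; 5 (Reacher) has 5→6.
A2: add {1} — 1 (Reacher) has 1→3.
A2 = all vertices. Fixed point.
1 enters the attractor at level 2, so Reacher can force the target in 2 moves from there.

2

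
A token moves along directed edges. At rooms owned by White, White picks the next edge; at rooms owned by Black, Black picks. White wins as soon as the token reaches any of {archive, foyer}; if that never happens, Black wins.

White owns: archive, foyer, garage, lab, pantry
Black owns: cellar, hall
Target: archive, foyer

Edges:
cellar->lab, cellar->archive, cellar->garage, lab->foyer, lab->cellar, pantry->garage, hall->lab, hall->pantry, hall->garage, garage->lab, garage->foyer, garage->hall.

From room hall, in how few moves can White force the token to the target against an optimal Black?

A0 = {archive, foyer}
A1: add {garage, lab} — lab (White) has lab→foyer; garage (White) has garage→foyer.
A2: add {cellar, pantry} — cellar (Black): all of {lab, archive, garage} already in; pantry (White) has pantry→garage.
A3: add {hall} — hall (Black): all of {lab, pantry, garage} already in.
A3 = all vertices. Fixed point.
hall enters the attractor at level 3, so White can force the target in 3 moves from there.

3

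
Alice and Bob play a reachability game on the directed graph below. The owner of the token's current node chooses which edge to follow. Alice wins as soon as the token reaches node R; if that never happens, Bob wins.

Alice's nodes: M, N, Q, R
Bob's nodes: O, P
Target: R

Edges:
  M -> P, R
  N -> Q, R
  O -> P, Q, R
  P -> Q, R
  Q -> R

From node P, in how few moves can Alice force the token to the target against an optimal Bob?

A0 = {R}
A1: add {M, N, Q} — M (Alice) has M→R; N (Alice) has N→R; Q (Alice) has Q→R.
A2: add {P} — P (Bob): all of {Q, R} already in.
P enters the attractor at level 2, so Alice can force the target in 2 moves from there.

2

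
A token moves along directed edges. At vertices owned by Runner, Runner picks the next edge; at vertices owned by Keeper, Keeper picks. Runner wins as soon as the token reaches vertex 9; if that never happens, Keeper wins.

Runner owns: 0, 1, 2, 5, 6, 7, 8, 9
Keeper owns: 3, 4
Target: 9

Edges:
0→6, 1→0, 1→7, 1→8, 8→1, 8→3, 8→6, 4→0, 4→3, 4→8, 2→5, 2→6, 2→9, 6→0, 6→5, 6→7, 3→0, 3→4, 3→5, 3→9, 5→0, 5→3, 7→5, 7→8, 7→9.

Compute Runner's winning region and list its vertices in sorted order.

A0 = {9}
A1: add {2, 7} — 2 (Runner) has 2→9; 7 (Runner) has 7→9.
A2: add {1, 6} — 1 (Runner) has 1→7; 6 (Runner) has 6→7.
A3: add {0, 8} — 0 (Runner) has 0→6; 8 (Runner) has 8→1.
A4: add {5} — 5 (Runner) has 5→0.
A5 = A4; e.g. 3 (Keeper) can still go to 4. Fixed point.
Runner's winning region = {0, 1, 2, 5, 6, 7, 8, 9}.

0, 1, 2, 5, 6, 7, 8, 9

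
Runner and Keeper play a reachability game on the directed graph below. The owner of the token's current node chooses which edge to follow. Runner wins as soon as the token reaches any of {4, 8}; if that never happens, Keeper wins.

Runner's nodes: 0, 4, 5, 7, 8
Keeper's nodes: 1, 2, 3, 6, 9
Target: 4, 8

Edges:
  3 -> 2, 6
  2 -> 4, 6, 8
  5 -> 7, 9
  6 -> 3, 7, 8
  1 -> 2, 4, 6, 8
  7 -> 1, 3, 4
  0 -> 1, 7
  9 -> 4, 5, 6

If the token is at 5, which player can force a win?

A0 = {4, 8}
A1: add {7} — 7 (Runner) has 7→4.
A2: add {0, 5} — 0 (Runner) has 0→7; 5 (Runner) has 5→7.
A3 = A2; e.g. 1 (Keeper) can still go to 2. Fixed point.
5 ∈ A2, so Runner can force the target.

Runner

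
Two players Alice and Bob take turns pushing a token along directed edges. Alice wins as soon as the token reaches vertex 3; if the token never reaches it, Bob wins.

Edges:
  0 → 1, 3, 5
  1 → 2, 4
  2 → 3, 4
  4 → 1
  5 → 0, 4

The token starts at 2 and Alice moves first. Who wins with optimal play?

Alice

Track states (vertex, player-to-move).
A0 = {(3,Alice), (3,Bob)}
A1: add {(0,Alice), (2,Alice)}.
(2,Alice) ∈ A1 ⇒ Alice forces the target.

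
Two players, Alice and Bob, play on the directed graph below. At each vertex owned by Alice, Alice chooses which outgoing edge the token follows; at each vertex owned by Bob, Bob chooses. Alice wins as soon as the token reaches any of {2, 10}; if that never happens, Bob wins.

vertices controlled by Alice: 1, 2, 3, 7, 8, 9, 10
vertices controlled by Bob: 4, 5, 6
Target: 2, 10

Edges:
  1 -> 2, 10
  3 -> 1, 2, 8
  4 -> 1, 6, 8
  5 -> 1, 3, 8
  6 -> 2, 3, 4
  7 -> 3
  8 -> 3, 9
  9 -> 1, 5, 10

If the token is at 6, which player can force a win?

A0 = {2, 10}
A1: add {1, 3, 9} — 1 (Alice) has 1→2; 3 (Alice) has 3→2; 9 (Alice) has 9→10.
A2: add {7, 8} — 7 (Alice) has 7→3; 8 (Alice) has 8→3.
A3: add {5} — 5 (Bob): all of {1, 3, 8} already in.
A4 = A3; e.g. 4 (Bob) can still go to 6. Fixed point.
6 never enters the attractor, so Bob can avoid the target forever.

Bob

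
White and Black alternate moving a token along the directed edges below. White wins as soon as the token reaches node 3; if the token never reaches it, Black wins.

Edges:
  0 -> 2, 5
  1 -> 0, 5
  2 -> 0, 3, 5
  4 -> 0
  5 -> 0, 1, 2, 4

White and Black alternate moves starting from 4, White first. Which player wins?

Black

Track states (vertex, player-to-move).
A0 = {(3,White), (3,Black)}
A1: add {(2,White)}.
A2 = A1; e.g. (0,White) stays out. (4,White) never enters ⇒ Black avoids the target.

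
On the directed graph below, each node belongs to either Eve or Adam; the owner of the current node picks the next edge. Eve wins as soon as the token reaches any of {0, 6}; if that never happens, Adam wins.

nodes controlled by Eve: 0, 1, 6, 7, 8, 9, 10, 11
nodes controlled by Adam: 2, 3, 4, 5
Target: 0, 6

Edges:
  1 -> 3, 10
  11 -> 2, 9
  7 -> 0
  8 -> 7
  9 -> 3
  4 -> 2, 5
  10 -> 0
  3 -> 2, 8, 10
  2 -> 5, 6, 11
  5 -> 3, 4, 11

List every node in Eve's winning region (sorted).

0, 1, 6, 7, 8, 10

A0 = {0, 6}
A1: add {7, 10} — 7 (Eve) has 7→0; 10 (Eve) has 10→0.
A2: add {1, 8} — 1 (Eve) has 1→10; 8 (Eve) has 8→7.
A3 = A2; e.g. 2 (Adam) can still go to 5. Fixed point.
Eve's winning region = {0, 1, 6, 7, 8, 10}.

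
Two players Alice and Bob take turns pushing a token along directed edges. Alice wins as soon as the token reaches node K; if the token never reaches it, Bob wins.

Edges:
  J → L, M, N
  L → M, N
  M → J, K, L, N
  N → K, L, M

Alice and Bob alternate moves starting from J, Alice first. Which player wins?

Track states (vertex, player-to-move).
A0 = {(K,Alice), (K,Bob)}
A1: add {(M,Alice), (N,Alice)}.
A2: add {(L,Bob)}.
A3: add {(J,Alice)}.
(J,Alice) ∈ A3 ⇒ Alice forces the target.

Alice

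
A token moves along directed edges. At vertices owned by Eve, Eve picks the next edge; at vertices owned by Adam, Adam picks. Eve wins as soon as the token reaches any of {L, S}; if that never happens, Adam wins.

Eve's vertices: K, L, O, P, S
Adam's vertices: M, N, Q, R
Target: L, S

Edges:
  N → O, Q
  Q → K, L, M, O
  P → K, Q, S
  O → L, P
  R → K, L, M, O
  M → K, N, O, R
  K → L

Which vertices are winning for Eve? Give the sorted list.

K, L, O, P, S

A0 = {L, S}
A1: add {K, O, P} — K (Eve) has K→L; O (Eve) has O→L; P (Eve) has P→S.
A2 = A1; e.g. M (Adam) can still go to N. Fixed point.
Eve's winning region = {K, L, O, P, S}.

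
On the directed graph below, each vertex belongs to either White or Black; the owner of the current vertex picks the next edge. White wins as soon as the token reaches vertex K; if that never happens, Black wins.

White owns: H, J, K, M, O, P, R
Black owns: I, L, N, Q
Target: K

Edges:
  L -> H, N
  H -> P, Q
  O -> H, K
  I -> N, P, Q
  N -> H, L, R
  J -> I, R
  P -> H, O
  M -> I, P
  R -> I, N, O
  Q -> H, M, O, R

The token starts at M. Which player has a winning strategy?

A0 = {K}
A1: add {O} — O (White) has O→K.
A2: add {P, R} — P (White) has P→O; R (White) has R→O.
A3: add {H, J, M} — H (White) has H→P; J (White) has J→R; M (White) has M→P.
M ∈ A3, so White can force the target.

White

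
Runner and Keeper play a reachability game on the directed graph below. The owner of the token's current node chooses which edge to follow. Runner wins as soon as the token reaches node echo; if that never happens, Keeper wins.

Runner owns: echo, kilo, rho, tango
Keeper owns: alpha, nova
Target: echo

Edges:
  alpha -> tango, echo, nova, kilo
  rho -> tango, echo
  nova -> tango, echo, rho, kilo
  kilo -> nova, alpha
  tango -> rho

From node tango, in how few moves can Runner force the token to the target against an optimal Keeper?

2

A0 = {echo}
A1: add {rho} — rho (Runner) has rho→echo.
A2: add {tango} — tango (Runner) has tango→rho.
A3 = A2; e.g. nova (Keeper) can still go to kilo. Fixed point.
tango enters the attractor at level 2, so Runner can force the target in 2 moves from there.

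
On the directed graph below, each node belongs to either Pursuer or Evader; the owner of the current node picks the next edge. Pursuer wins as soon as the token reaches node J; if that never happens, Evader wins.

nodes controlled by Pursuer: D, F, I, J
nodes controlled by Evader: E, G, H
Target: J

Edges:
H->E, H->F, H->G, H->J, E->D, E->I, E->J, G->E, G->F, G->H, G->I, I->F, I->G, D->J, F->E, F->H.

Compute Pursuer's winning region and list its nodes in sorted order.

A0 = {J}
A1: add {D} — D (Pursuer) has D→J.
A2 = A1; e.g. E (Evader) can still go to I. Fixed point.
Pursuer's winning region = {D, J}.

D, J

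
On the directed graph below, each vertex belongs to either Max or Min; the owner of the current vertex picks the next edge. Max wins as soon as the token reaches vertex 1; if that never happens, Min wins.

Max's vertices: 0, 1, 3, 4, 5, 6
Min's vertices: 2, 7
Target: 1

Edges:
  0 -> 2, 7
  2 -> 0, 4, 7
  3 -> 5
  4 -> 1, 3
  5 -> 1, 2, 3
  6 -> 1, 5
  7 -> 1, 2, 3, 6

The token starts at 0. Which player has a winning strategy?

A0 = {1}
A1: add {4, 5, 6} — 4 (Max) has 4→1; 5 (Max) has 5→1; 6 (Max) has 6→1.
A2: add {3} — 3 (Max) has 3→5.
A3 = A2; e.g. 0 (Max) has no edge into A2. Fixed point.
0 never enters the attractor, so Min can avoid the target forever.

Min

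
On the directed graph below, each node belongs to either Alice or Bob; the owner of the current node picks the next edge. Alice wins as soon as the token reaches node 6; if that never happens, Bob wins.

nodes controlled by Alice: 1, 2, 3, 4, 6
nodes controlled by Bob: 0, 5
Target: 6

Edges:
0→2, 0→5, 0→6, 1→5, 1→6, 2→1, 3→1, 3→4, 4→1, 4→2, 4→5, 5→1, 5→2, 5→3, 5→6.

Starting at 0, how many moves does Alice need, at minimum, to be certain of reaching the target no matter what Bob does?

4

A0 = {6}
A1: add {1} — 1 (Alice) has 1→6.
A2: add {2, 3, 4} — 2 (Alice) has 2→1; 3 (Alice) has 3→1; 4 (Alice) has 4→1.
A3: add {5} — 5 (Bob): all of {1, 2, 3, 6} already in.
A4: add {0} — 0 (Bob): all of {2, 5, 6} already in.
A4 = all vertices. Fixed point.
0 enters the attractor at level 4, so Alice can force the target in 4 moves from there.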